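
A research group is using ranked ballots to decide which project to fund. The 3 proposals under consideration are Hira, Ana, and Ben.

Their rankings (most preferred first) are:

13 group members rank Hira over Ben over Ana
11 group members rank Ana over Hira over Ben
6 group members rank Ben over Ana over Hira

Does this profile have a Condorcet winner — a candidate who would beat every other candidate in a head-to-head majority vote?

No

Head-to-head results (30 voters total):
Hira vs Ana: Ana wins 17–13.
Hira vs Ben: Hira wins 24–6.
Ana vs Ben: Ben wins 19–11.
No candidate beats all others: Hira beats Ben beats Ana beats Hira, a majority cycle.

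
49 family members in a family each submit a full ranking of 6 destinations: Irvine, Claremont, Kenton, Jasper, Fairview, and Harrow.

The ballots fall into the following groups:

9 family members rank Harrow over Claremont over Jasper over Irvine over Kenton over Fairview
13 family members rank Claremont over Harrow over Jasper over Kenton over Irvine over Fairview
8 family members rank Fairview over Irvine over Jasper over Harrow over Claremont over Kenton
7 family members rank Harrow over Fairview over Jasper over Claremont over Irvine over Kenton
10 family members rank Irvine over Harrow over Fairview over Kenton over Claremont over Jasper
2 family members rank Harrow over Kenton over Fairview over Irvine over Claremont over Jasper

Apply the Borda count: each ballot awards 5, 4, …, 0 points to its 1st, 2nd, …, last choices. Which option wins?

Borda scores:
  Irvine: 9·2 + 13·1 + 8·4 + 7·1 + 10·5 + 2·2 = 124
  Claremont: 9·4 + 13·5 + 8·1 + 7·2 + 10·1 + 2·1 = 135
  Kenton: 9·1 + 13·2 + 8·0 + 7·0 + 10·2 + 2·4 = 63
  Jasper: 9·3 + 13·3 + 8·3 + 7·3 + 10·0 + 2·0 = 111
  Fairview: 9·0 + 13·0 + 8·5 + 7·4 + 10·3 + 2·3 = 104
  Harrow: 9·5 + 13·4 + 8·2 + 7·5 + 10·4 + 2·5 = 198
Harrow has the highest total.

Harrow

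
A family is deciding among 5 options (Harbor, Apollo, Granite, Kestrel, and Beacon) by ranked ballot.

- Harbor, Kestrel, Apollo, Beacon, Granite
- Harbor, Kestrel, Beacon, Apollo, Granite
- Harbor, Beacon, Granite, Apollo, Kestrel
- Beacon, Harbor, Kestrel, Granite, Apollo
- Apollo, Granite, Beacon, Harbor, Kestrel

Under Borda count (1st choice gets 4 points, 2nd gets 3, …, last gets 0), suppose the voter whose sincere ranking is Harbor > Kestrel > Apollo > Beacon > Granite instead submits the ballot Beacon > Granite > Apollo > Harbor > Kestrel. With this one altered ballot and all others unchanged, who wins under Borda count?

Borda totals with the altered ballot: Harbor 13, Apollo 8, Granite 9, Kestrel 5, Beacon 15.
The switch changes the winner from Harbor to Beacon.

Beacon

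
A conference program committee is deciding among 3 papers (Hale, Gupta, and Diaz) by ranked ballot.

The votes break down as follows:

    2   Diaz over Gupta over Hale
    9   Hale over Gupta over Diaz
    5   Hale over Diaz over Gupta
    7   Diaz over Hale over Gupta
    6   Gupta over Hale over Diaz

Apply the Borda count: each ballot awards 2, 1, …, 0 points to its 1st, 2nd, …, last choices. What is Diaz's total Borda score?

Borda scores:
  Hale: 2·0 + 9·2 + 5·2 + 7·1 + 6·1 = 41
  Gupta: 2·1 + 9·1 + 5·0 + 7·0 + 6·2 = 23
  Diaz: 2·2 + 9·0 + 5·1 + 7·2 + 6·0 = 23

23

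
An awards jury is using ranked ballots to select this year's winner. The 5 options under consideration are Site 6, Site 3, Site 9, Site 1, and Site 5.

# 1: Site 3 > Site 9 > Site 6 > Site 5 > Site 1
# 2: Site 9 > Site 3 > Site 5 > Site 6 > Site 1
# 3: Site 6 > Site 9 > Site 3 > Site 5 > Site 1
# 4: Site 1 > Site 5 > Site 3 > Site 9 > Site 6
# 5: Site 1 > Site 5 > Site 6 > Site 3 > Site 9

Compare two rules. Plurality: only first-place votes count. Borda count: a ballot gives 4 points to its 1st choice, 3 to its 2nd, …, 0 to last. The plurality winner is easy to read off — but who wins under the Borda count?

Plurality first-place counts: Site 6 1, Site 3 1, Site 9 1, Site 1 2, Site 5 0 → Site 1.
Borda totals: Site 6 9, Site 3 12, Site 9 11, Site 1 8, Site 5 10 → Site 3.

Site 3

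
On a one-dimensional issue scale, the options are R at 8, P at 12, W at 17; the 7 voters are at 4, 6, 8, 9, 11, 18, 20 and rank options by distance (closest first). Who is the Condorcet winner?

With single-peaked preferences on a line, the Condorcet winner is the candidate closest to the median voter.
The median voter (position 9) is closest to R at 8.
Check: R vs P — voters closer to R: 4 of 7.

R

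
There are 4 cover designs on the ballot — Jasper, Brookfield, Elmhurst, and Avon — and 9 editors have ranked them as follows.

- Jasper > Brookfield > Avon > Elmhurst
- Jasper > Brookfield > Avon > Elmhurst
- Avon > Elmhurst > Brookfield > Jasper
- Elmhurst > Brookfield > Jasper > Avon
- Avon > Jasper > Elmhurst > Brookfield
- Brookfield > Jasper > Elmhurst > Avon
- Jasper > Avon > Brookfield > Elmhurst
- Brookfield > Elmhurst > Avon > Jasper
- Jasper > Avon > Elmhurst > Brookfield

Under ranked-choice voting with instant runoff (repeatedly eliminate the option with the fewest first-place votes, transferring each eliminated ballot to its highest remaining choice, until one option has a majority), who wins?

Round 1: Jasper 4, Brookfield 2, Avon 2, Elmhurst 1. Elmhurst has the fewest and is eliminated.
Round 2: Jasper 4, Brookfield 3, Avon 2. Avon has the fewest and is eliminated.
Round 3: Jasper 5, Brookfield 4. Jasper has a majority.

Jasper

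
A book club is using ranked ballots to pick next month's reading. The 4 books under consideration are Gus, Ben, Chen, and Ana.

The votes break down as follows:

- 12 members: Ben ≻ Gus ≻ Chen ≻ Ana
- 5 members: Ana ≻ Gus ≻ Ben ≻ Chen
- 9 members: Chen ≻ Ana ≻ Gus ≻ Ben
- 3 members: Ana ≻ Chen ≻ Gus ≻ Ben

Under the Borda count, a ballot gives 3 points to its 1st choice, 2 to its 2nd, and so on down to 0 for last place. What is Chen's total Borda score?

Borda scores:
  Gus: 12·2 + 5·2 + 9·1 + 3·1 = 46
  Ben: 12·3 + 5·1 + 9·0 + 3·0 = 41
  Chen: 12·1 + 5·0 + 9·3 + 3·2 = 45
  Ana: 12·0 + 5·3 + 9·2 + 3·3 = 42

45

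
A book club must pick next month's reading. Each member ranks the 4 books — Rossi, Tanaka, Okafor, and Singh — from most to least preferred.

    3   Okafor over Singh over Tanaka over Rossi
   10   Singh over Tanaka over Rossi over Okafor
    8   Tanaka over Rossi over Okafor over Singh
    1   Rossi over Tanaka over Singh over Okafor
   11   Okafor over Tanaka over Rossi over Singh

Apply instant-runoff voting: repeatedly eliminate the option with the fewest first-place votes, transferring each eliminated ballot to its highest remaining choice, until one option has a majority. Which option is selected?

Okafor

Round 1: Okafor 14, Singh 10, Tanaka 8, Rossi 1. Rossi has the fewest and is eliminated.
Round 2: Okafor 14, Singh 10, Tanaka 9. Tanaka has the fewest and is eliminated.
Round 3: Okafor 22, Singh 11. Okafor has a majority.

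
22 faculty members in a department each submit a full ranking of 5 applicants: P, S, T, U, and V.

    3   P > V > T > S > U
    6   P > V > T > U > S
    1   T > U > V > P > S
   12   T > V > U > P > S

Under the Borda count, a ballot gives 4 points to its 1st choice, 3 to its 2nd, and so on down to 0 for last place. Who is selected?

Borda scores:
  P: 3·4 + 6·4 + 1 + 12·1 = 49
  S: 3·1 + 6·0 + 0 + 12·0 = 3
  T: 3·2 + 6·2 + 4 + 12·4 = 70
  U: 3·0 + 6·1 + 3 + 12·2 = 33
  V: 3·3 + 6·3 + 2 + 12·3 = 65
T has the highest total.

T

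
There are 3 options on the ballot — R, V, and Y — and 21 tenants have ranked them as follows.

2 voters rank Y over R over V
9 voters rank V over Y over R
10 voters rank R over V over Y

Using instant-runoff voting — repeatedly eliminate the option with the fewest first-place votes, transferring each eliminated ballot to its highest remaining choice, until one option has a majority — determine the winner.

Round 1: R 10, V 9, Y 2. Y has the fewest and is eliminated.
Round 2: R 12, V 9. R has a majority.

R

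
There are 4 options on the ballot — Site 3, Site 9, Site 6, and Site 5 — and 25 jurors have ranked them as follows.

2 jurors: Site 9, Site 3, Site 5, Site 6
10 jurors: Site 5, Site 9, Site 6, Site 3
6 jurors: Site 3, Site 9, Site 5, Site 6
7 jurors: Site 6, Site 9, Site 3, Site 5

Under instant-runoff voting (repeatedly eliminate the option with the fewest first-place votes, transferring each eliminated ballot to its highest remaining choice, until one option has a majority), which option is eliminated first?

Round 1: Site 5 10, Site 6 7, Site 3 6, Site 9 2. Site 9 has the fewest and is eliminated.
Round 2: Site 5 10, Site 3 8, Site 6 7. Site 6 has the fewest and is eliminated.
Round 3: Site 3 15, Site 5 10. Site 3 has a majority.

Site 9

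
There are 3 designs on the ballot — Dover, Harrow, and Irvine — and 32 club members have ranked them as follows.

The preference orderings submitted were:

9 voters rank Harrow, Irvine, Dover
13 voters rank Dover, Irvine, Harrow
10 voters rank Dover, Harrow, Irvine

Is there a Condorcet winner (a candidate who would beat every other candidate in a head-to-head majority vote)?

Yes

Head-to-head results (32 voters total):
Dover vs Harrow: Dover wins 23–9.
Dover vs Irvine: Dover wins 23–9.
Harrow vs Irvine: Harrow wins 19–13.
Dover beats each rival — Harrow (23–9), Irvine (23–9) — so Dover is the Condorcet winner.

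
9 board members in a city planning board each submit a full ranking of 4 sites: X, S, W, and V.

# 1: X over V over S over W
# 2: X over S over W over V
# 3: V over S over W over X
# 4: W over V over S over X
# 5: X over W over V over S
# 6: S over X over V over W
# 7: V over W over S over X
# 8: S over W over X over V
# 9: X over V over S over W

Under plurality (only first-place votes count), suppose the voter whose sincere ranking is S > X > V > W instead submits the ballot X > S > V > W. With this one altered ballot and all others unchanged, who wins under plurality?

First-place totals with the altered ballot: X 5, S 1, W 1, V 2.
The winner is unchanged: still X.

X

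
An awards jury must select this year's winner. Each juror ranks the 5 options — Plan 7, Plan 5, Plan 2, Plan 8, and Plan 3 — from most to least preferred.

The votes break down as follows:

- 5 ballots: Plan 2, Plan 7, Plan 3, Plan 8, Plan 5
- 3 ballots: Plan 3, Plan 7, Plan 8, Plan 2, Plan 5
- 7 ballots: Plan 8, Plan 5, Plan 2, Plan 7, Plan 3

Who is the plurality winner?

First-place vote totals:
  Plan 7: 0
  Plan 5: 0
  Plan 2: 5
  Plan 8: 7
  Plan 3: 3
Plan 8 has the most first-place votes.

Plan 8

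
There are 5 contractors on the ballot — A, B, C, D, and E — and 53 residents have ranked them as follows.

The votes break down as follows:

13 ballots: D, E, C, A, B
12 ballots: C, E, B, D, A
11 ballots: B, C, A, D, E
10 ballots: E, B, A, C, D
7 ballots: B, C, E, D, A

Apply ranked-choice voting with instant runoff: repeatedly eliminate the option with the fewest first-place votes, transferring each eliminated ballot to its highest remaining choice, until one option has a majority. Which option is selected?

B

Round 1: B 18, D 13, C 12, E 10, A 0. A has the fewest and is eliminated.
Round 2: B 18, D 13, C 12, E 10. E has the fewest and is eliminated.
Round 3: B 28, D 13, C 12. B has a majority.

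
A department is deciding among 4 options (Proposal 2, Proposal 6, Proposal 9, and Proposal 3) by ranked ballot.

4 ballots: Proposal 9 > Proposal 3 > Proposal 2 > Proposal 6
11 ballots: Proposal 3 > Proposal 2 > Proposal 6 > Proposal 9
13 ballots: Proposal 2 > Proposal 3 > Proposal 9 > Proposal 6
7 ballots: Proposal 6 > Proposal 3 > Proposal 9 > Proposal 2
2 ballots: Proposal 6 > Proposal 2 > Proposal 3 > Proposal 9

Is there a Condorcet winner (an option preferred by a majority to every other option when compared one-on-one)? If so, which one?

Proposal 3

Head-to-head results (37 voters total):
Proposal 2 vs Proposal 6: Proposal 2 wins 28–9.
Proposal 2 vs Proposal 9: Proposal 2 wins 26–11.
Proposal 2 vs Proposal 3: Proposal 3 wins 22–15.
Proposal 6 vs Proposal 9: Proposal 6 wins 20–17.
Proposal 6 vs Proposal 3: Proposal 3 wins 28–9.
Proposal 9 vs Proposal 3: Proposal 3 wins 33–4.
Proposal 3 beats each rival — Proposal 2 (22–15), Proposal 6 (28–9), Proposal 9 (33–4) — so Proposal 3 is the Condorcet winner.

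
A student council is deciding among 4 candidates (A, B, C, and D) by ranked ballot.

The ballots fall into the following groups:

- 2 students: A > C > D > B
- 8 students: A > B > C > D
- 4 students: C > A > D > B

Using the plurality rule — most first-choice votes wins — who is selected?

A

First-place vote totals:
  A: 10
  B: 0
  C: 4
  D: 0
A has the most first-place votes.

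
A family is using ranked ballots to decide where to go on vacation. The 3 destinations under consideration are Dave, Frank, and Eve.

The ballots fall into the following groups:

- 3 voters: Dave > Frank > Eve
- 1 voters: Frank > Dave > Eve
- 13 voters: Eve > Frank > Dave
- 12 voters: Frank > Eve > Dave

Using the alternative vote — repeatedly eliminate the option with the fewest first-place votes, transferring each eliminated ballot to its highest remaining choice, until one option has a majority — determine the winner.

Round 1: Frank 13, Eve 13, Dave 3. Dave has the fewest and is eliminated.
Round 2: Frank 16, Eve 13. Frank has a majority.

Frank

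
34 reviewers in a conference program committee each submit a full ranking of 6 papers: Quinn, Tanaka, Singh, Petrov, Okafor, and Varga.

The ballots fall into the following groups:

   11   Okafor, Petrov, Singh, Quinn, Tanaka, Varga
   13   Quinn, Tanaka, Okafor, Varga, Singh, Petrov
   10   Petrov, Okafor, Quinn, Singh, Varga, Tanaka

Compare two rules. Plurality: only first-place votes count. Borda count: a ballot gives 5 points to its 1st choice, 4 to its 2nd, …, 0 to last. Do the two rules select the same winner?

No

Plurality first-place counts: Quinn 13, Tanaka 0, Singh 0, Petrov 10, Okafor 11, Varga 0 → Quinn.
Borda totals: Quinn 117, Tanaka 63, Singh 66, Petrov 94, Okafor 134, Varga 36 → Okafor.
The two rules disagree: plurality picks Quinn, Borda picks Okafor.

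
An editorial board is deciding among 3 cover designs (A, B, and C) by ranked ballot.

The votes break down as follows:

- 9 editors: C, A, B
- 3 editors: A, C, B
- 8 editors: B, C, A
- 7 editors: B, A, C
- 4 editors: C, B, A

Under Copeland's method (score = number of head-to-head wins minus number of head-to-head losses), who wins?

C

Pairwise results:
  A vs B: B wins 19–12.
  A vs C: C wins 21–10.
  B vs C: C wins 16–15.
Copeland scores (wins − losses):
  A: 0 − 2 = -2
  B: 1 − 1 = 0
  C: 2 − 0 = 2
C has the best Copeland score.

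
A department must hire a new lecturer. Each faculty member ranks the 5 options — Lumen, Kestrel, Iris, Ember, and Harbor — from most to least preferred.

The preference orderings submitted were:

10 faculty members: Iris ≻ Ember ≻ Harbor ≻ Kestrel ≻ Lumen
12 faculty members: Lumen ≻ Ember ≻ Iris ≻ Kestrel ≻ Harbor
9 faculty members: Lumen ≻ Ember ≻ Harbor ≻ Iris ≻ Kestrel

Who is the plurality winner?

Lumen

First-place vote totals:
  Lumen: 21
  Kestrel: 0
  Iris: 10
  Ember: 0
  Harbor: 0
Lumen has the most first-place votes.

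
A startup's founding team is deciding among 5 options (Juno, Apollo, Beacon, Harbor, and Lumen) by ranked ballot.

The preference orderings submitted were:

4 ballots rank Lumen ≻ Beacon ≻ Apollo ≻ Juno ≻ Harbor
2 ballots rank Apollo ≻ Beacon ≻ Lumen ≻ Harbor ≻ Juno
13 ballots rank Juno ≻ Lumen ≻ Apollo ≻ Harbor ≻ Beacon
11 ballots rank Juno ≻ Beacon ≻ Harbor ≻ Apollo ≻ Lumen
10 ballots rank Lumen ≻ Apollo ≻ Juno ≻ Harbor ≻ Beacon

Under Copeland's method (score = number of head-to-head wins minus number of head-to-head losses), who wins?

Pairwise results:
  Juno vs Apollo: Juno wins 24–16.
  Juno vs Beacon: Juno wins 34–6.
  Juno vs Harbor: Juno wins 38–2.
  Juno vs Lumen: Juno wins 24–16.
  Apollo vs Beacon: Apollo wins 25–15.
  Apollo vs Harbor: Apollo wins 29–11.
  Apollo vs Lumen: Lumen wins 27–13.
  Beacon vs Harbor: Harbor wins 23–17.
  Beacon vs Lumen: Lumen wins 27–13.
  Harbor vs Lumen: Lumen wins 29–11.
Copeland scores (wins − losses):
  Juno: 4 − 0 = 4
  Apollo: 2 − 2 = 0
  Beacon: 0 − 4 = -4
  Harbor: 1 − 3 = -2
  Lumen: 3 − 1 = 2
Juno has the best Copeland score.

Juno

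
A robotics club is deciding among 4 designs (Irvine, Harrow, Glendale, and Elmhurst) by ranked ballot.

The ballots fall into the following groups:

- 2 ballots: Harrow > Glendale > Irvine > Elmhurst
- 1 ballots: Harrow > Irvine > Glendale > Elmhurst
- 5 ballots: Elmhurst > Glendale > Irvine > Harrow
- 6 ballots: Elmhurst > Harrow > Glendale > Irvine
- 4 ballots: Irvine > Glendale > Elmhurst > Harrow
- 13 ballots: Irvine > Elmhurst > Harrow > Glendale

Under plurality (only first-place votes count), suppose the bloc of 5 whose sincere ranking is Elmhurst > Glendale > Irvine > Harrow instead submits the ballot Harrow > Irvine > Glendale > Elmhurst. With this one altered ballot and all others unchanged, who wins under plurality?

Irvine

First-place totals with the altered ballot: Irvine 17, Harrow 8, Glendale 0, Elmhurst 6.
The winner is unchanged: still Irvine.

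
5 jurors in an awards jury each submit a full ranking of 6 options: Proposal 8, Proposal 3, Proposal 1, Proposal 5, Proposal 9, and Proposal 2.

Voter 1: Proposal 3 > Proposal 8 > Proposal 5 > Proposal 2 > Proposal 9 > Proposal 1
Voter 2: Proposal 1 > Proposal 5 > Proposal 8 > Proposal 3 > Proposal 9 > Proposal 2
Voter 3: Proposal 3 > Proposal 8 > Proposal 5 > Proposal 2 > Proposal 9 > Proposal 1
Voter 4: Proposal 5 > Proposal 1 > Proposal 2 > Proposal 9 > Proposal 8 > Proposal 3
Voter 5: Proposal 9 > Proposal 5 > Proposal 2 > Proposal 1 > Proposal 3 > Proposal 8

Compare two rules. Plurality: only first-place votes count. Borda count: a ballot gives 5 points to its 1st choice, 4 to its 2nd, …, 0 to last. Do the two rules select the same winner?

Plurality first-place counts: Proposal 8 0, Proposal 3 2, Proposal 1 1, Proposal 5 1, Proposal 9 1, Proposal 2 0 → Proposal 3.
Borda totals: Proposal 8 12, Proposal 3 13, Proposal 1 11, Proposal 5 19, Proposal 9 10, Proposal 2 10 → Proposal 5.
The two rules disagree: plurality picks Proposal 3, Borda picks Proposal 5.

No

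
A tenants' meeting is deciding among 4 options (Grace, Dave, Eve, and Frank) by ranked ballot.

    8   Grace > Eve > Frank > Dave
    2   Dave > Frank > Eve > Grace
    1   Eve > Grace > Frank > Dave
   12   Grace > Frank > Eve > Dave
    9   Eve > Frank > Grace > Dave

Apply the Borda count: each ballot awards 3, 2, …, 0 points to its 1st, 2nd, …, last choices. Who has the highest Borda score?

Grace

Borda scores:
  Grace: 8·3 + 2·0 + 2 + 12·3 + 9·1 = 71
  Dave: 8·0 + 2·3 + 0 + 12·0 + 9·0 = 6
  Eve: 8·2 + 2·1 + 3 + 12·1 + 9·3 = 60
  Frank: 8·1 + 2·2 + 1 + 12·2 + 9·2 = 55
Grace has the highest total.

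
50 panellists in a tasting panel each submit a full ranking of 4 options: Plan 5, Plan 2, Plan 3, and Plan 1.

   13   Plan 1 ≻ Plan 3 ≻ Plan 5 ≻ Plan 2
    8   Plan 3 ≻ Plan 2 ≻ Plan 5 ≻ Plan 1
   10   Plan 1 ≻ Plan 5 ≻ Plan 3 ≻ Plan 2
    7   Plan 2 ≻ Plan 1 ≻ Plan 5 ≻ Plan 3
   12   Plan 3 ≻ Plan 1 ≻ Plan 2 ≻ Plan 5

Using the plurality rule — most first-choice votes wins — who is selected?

Plan 1

First-place vote totals:
  Plan 5: 0
  Plan 2: 7
  Plan 3: 20
  Plan 1: 23
Plan 1 has the most first-place votes.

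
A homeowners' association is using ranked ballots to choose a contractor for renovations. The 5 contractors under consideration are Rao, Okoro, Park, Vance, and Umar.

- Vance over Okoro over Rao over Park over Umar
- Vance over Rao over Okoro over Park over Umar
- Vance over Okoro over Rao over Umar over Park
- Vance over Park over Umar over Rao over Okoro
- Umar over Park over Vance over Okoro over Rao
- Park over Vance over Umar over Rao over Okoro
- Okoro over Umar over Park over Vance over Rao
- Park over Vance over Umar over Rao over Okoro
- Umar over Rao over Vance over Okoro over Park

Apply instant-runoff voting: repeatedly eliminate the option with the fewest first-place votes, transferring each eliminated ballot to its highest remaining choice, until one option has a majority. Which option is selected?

Round 1: Vance 4, Park 2, Umar 2, Okoro 1, Rao 0. Rao has the fewest and is eliminated.
Round 2: Vance 4, Park 2, Umar 2, Okoro 1. Okoro has the fewest and is eliminated.
Round 3: Vance 4, Umar 3, Park 2. Park has the fewest and is eliminated.
Round 4: Vance 6, Umar 3. Vance has a majority.

Vance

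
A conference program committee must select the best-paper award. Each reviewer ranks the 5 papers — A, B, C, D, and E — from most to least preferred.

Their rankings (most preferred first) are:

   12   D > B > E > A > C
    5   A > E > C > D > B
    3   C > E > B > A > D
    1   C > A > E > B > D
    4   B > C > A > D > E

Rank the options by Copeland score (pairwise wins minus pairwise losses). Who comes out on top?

Pairwise results:
  A vs B: B wins 19–6.
  A vs C: A wins 17–8.
  A vs D: A wins 13–12.
  A vs E: E wins 15–10.
  B vs C: B wins 16–9.
  B vs D: D wins 17–8.
  B vs E: B wins 16–9.
  C vs D: C wins 13–12.
  C vs E: E wins 17–8.
  D vs E: D wins 16–9.
Copeland scores (wins − losses):
  A: 2 − 2 = 0
  B: 3 − 1 = 2
  C: 1 − 3 = -2
  D: 2 − 2 = 0
  E: 2 − 2 = 0
B has the best Copeland score.

B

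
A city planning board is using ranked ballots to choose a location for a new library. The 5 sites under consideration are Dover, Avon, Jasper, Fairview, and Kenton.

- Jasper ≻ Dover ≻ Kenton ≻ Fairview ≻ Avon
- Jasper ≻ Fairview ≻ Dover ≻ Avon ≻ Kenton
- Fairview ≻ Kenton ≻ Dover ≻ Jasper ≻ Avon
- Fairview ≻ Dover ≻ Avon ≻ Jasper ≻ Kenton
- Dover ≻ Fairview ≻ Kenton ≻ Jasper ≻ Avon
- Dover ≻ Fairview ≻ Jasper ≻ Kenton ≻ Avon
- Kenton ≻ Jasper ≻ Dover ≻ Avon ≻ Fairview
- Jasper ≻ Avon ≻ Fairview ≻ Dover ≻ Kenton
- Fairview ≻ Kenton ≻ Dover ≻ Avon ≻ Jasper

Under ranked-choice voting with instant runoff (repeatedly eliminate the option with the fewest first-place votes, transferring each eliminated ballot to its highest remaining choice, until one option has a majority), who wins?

Fairview

Round 1: Jasper 3, Fairview 3, Dover 2, Kenton 1, Avon 0. Avon has the fewest and is eliminated.
Round 2: Jasper 3, Fairview 3, Dover 2, Kenton 1. Kenton has the fewest and is eliminated.
Round 3: Jasper 4, Fairview 3, Dover 2. Dover has the fewest and is eliminated.
Round 4: Fairview 5, Jasper 4. Fairview has a majority.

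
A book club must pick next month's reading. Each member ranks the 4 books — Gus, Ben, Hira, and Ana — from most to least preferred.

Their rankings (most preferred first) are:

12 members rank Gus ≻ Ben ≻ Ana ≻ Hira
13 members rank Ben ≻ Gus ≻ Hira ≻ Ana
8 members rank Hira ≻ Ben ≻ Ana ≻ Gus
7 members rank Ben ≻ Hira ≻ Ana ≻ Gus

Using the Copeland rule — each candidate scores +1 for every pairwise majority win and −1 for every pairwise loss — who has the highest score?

Pairwise results:
  Gus vs Ben: Ben wins 28–12.
  Gus vs Hira: Gus wins 25–15.
  Gus vs Ana: Gus wins 25–15.
  Ben vs Hira: Ben wins 32–8.
  Ben vs Ana: Ben wins 40–0.
  Hira vs Ana: Hira wins 28–12.
Copeland scores (wins − losses):
  Gus: 2 − 1 = 1
  Ben: 3 − 0 = 3
  Hira: 1 − 2 = -1
  Ana: 0 − 3 = -3
Ben has the best Copeland score.

Ben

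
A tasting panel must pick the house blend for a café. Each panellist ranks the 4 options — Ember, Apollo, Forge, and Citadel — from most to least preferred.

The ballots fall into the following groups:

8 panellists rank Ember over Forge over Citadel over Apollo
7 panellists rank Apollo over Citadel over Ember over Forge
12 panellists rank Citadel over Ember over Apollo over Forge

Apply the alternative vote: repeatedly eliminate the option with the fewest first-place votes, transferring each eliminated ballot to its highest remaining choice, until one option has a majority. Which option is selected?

Round 1: Citadel 12, Ember 8, Apollo 7, Forge 0. Forge has the fewest and is eliminated.
Round 2: Citadel 12, Ember 8, Apollo 7. Apollo has the fewest and is eliminated.
Round 3: Citadel 19, Ember 8. Citadel has a majority.

Citadel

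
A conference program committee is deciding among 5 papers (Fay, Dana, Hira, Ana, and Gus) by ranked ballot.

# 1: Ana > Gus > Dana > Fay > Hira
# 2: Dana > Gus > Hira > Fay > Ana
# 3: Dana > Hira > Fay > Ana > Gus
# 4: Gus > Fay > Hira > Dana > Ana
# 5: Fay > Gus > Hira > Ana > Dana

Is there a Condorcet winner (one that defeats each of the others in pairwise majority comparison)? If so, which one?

Head-to-head results (5 voters total):
Fay vs Dana: Dana wins 3–2.
Fay vs Hira: Fay wins 3–2.
Fay vs Ana: Fay wins 4–1.
Fay vs Gus: Gus wins 3–2.
Dana vs Hira: Dana wins 3–2.
Dana vs Ana: Dana wins 3–2.
Dana vs Gus: Gus wins 3–2.
Hira vs Ana: Hira wins 4–1.
Hira vs Gus: Gus wins 4–1.
Ana vs Gus: Gus wins 3–2.
Gus beats each rival — Fay (3–2), Dana (3–2), Hira (4–1), Ana (3–2) — so Gus is the Condorcet winner.

Gus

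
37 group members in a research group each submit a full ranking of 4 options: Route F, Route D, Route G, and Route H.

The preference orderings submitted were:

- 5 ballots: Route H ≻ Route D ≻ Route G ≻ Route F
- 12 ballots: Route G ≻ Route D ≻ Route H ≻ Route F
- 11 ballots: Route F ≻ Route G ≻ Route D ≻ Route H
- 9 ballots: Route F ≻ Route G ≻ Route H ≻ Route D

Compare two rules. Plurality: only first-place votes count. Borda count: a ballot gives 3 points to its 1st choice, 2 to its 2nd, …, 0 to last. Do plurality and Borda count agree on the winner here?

No

Plurality first-place counts: Route F 20, Route D 0, Route G 12, Route H 5 → Route F.
Borda totals: Route F 60, Route D 45, Route G 81, Route H 36 → Route G.
The two rules disagree: plurality picks Route F, Borda picks Route G.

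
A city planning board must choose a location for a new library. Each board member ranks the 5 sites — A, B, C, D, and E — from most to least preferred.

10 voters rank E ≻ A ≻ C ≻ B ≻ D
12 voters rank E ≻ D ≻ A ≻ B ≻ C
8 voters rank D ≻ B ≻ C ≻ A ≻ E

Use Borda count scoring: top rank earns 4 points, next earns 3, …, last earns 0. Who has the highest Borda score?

E

Borda scores:
  A: 10·3 + 12·2 + 8·1 = 62
  B: 10·1 + 12·1 + 8·3 = 46
  C: 10·2 + 12·0 + 8·2 = 36
  D: 10·0 + 12·3 + 8·4 = 68
  E: 10·4 + 12·4 + 8·0 = 88
E has the highest total.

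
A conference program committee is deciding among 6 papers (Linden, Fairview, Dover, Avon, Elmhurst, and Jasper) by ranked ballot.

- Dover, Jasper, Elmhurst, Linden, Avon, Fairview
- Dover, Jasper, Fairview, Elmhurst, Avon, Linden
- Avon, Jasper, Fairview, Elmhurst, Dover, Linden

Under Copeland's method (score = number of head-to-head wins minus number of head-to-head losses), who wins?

Dover

Pairwise results:
  Linden vs Fairview: Fairview wins 2–1.
  Linden vs Dover: Dover wins 3–0.
  Linden vs Avon: Avon wins 2–1.
  Linden vs Elmhurst: Elmhurst wins 3–0.
  Linden vs Jasper: Jasper wins 3–0.
  Fairview vs Dover: Dover wins 2–1.
  Fairview vs Avon: Avon wins 2–1.
  Fairview vs Elmhurst: Fairview wins 2–1.
  Fairview vs Jasper: Jasper wins 3–0.
  Dover vs Avon: Dover wins 2–1.
  Dover vs Elmhurst: Dover wins 2–1.
  Dover vs Jasper: Dover wins 2–1.
  Avon vs Elmhurst: Elmhurst wins 2–1.
  Avon vs Jasper: Jasper wins 2–1.
  Elmhurst vs Jasper: Jasper wins 3–0.
Copeland scores (wins − losses):
  Linden: 0 − 5 = -5
  Fairview: 2 − 3 = -1
  Dover: 5 − 0 = 5
  Avon: 2 − 3 = -1
  Elmhurst: 2 − 3 = -1
  Jasper: 4 − 1 = 3
Dover has the best Copeland score.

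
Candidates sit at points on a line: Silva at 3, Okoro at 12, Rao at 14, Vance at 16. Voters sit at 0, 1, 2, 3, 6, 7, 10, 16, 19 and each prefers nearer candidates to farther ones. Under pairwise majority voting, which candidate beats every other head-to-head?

With single-peaked preferences on a line, the Condorcet winner is the candidate closest to the median voter.
The median voter (position 6) is closest to Silva at 3.
Check: Silva vs Vance — voters closer to Silva: 6 of 9.

Silva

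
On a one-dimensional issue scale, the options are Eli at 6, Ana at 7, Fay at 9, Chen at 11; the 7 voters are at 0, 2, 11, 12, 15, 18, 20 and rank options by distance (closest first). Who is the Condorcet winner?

With single-peaked preferences on a line, the Condorcet winner is the candidate closest to the median voter.
The median voter (position 12) is closest to Chen at 11.
Check: Chen vs Eli — voters closer to Chen: 5 of 7.

Chen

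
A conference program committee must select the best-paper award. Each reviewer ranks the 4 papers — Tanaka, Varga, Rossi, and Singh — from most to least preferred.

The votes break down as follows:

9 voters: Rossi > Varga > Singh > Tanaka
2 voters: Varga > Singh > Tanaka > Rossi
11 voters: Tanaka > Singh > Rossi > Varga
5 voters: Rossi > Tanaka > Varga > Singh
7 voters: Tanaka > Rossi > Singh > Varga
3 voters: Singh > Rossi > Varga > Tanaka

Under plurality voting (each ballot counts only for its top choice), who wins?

Tanaka

First-place vote totals:
  Tanaka: 18
  Varga: 2
  Rossi: 14
  Singh: 3
Tanaka has the most first-place votes.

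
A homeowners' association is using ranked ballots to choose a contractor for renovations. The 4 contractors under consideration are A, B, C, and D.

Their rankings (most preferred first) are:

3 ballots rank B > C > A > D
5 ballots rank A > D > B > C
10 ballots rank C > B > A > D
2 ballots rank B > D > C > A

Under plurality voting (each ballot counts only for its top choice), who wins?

First-place vote totals:
  A: 5
  B: 5
  C: 10
  D: 0
C has the most first-place votes.

C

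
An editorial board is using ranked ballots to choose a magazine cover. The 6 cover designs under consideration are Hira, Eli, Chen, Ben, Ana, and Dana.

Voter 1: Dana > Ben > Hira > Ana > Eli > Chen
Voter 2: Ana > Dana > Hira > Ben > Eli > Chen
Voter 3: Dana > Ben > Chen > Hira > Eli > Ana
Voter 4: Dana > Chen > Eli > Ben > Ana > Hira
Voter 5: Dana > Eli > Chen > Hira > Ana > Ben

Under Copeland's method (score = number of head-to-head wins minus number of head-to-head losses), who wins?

Dana

Pairwise results:
  Hira vs Eli: Hira wins 3–2.
  Hira vs Chen: Chen wins 3–2.
  Hira vs Ben: Ben wins 3–2.
  Hira vs Ana: Hira wins 3–2.
  Hira vs Dana: Dana wins 5–0.
  Eli vs Chen: Eli wins 3–2.
  Eli vs Ben: Ben wins 3–2.
  Eli vs Ana: Eli wins 3–2.
  Eli vs Dana: Dana wins 5–0.
  Chen vs Ben: Ben wins 3–2.
  Chen vs Ana: Chen wins 3–2.
  Chen vs Dana: Dana wins 5–0.
  Ben vs Ana: Ben wins 3–2.
  Ben vs Dana: Dana wins 5–0.
  Ana vs Dana: Dana wins 4–1.
Copeland scores (wins − losses):
  Hira: 2 − 3 = -1
  Eli: 2 − 3 = -1
  Chen: 2 − 3 = -1
  Ben: 4 − 1 = 3
  Ana: 0 − 5 = -5
  Dana: 5 − 0 = 5
Dana has the best Copeland score.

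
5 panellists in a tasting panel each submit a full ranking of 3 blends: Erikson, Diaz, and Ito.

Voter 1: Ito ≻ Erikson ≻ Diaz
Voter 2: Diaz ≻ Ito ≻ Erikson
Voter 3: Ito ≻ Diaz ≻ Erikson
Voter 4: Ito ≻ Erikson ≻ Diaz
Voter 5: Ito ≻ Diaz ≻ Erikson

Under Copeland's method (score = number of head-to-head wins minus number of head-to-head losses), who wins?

Ito

Pairwise results:
  Erikson vs Diaz: Diaz wins 3–2.
  Erikson vs Ito: Ito wins 5–0.
  Diaz vs Ito: Ito wins 4–1.
Copeland scores (wins − losses):
  Erikson: 0 − 2 = -2
  Diaz: 1 − 1 = 0
  Ito: 2 − 0 = 2
Ito has the best Copeland score.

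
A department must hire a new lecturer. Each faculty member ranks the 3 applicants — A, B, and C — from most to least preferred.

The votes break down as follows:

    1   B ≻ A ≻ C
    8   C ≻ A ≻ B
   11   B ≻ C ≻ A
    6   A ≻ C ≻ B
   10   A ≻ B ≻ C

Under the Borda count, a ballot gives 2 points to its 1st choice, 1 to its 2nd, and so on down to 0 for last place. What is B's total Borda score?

34

Borda scores:
  A: 1 + 8·1 + 11·0 + 6·2 + 10·2 = 41
  B: 2 + 8·0 + 11·2 + 6·0 + 10·1 = 34
  C: 0 + 8·2 + 11·1 + 6·1 + 10·0 = 33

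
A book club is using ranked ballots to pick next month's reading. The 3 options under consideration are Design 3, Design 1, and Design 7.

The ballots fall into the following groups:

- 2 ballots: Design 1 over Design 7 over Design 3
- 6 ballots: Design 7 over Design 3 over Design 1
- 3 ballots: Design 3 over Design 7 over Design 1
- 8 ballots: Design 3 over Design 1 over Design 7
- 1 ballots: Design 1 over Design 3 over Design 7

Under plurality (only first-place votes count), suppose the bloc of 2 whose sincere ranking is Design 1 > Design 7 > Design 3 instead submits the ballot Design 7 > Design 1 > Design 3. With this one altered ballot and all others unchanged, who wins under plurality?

Design 3

First-place totals with the altered ballot: Design 3 11, Design 1 1, Design 7 8.
The winner is unchanged: still Design 3.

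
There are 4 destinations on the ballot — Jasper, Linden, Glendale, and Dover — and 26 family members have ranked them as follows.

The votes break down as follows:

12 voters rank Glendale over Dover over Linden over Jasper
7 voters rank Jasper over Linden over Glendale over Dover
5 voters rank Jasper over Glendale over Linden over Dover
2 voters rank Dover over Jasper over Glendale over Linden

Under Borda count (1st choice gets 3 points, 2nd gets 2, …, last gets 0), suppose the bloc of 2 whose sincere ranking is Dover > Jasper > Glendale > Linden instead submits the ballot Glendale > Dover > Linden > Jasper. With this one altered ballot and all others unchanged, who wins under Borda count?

Borda totals with the altered ballot: Jasper 36, Linden 33, Glendale 59, Dover 28.
The winner is unchanged: still Glendale.

Glendale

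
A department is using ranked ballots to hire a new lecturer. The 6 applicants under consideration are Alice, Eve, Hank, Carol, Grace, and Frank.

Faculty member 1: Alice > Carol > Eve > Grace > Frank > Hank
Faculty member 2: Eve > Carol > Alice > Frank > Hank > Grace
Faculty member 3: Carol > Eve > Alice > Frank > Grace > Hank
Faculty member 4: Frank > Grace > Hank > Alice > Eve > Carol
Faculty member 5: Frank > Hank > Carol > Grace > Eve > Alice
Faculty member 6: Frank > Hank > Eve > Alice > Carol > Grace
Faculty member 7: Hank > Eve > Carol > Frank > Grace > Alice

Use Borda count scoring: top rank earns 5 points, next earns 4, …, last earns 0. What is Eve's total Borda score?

Borda scores:
  Alice: 5 + 3 + 3 + 2 + 0 + 2 + 0 = 15
  Eve: 3 + 5 + 4 + 1 + 1 + 3 + 4 = 21
  Hank: 0 + 1 + 0 + 3 + 4 + 4 + 5 = 17
  Carol: 4 + 4 + 5 + 0 + 3 + 1 + 3 = 20
  Grace: 2 + 0 + 1 + 4 + 2 + 0 + 1 = 10
  Frank: 1 + 2 + 2 + 5 + 5 + 5 + 2 = 22

21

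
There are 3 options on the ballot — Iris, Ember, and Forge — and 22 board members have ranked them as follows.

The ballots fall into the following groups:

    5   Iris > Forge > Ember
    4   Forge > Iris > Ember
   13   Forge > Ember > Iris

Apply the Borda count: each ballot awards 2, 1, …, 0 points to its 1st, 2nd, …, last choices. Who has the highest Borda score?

Forge

Borda scores:
  Iris: 5·2 + 4·1 + 13·0 = 14
  Ember: 5·0 + 4·0 + 13·1 = 13
  Forge: 5·1 + 4·2 + 13·2 = 39
Forge has the highest total.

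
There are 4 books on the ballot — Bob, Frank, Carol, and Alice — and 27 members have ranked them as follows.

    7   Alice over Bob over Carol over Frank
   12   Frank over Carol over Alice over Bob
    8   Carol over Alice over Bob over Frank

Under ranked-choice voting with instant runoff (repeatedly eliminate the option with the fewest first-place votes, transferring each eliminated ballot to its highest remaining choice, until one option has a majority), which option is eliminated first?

Bob

Round 1: Frank 12, Carol 8, Alice 7, Bob 0. Bob has the fewest and is eliminated.
Round 2: Frank 12, Carol 8, Alice 7. Alice has the fewest and is eliminated.
Round 3: Carol 15, Frank 12. Carol has a majority.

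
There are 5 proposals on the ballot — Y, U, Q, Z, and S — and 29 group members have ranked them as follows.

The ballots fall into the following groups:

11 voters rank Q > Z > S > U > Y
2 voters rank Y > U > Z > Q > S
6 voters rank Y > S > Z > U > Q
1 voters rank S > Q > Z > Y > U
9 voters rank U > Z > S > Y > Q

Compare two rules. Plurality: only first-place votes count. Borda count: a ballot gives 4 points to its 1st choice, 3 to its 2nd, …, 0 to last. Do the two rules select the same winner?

No

Plurality first-place counts: Y 8, U 9, Q 11, Z 0, S 1 → Q.
Borda totals: Y 42, U 59, Q 49, Z 78, S 62 → Z.
The two rules disagree: plurality picks Q, Borda picks Z.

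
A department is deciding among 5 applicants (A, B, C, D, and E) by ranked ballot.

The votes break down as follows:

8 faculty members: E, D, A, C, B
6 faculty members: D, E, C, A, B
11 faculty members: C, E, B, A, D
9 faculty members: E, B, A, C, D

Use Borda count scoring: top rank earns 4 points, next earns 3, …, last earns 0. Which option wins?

Borda scores:
  A: 8·2 + 6·1 + 11·1 + 9·2 = 51
  B: 8·0 + 6·0 + 11·2 + 9·3 = 49
  C: 8·1 + 6·2 + 11·4 + 9·1 = 73
  D: 8·3 + 6·4 + 11·0 + 9·0 = 48
  E: 8·4 + 6·3 + 11·3 + 9·4 = 119
E has the highest total.

E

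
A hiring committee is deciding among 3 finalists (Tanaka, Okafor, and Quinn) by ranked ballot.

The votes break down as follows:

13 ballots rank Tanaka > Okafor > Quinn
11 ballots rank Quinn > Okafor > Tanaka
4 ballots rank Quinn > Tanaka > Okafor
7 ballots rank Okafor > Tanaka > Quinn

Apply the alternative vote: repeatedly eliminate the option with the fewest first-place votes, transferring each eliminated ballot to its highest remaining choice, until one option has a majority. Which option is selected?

Round 1: Quinn 15, Tanaka 13, Okafor 7. Okafor has the fewest and is eliminated.
Round 2: Tanaka 20, Quinn 15. Tanaka has a majority.

Tanaka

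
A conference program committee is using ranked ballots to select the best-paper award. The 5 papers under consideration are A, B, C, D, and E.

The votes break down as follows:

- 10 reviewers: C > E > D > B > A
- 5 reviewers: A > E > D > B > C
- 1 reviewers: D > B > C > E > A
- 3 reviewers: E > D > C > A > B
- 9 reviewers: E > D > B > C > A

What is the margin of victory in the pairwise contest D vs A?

Ballots ranking D above A: 10+1+3+9 = 23.
Ballots ranking A above D: 5.
D wins 23–5, a margin of 18.

18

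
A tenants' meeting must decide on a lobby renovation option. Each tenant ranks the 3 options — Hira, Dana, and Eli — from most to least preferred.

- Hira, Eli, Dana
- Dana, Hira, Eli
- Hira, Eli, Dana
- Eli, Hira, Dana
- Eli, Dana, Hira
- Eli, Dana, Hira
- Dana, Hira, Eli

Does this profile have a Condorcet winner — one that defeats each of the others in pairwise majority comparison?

Head-to-head results (7 voters total):
Hira vs Dana: Dana wins 4–3.
Hira vs Eli: Hira wins 4–3.
Dana vs Eli: Eli wins 5–2.
No candidate beats all others: Hira beats Eli beats Dana beats Hira, a majority cycle.

No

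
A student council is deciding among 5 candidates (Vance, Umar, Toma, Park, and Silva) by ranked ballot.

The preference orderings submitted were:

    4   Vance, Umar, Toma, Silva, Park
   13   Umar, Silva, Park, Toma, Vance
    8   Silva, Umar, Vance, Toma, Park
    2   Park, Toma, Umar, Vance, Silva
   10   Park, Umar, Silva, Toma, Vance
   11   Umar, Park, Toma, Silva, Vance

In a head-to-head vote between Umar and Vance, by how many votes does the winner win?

Ballots ranking Umar above Vance: 13+8+2+10+11 = 44.
Ballots ranking Vance above Umar: 4.
Umar wins 44–4, a margin of 40.

40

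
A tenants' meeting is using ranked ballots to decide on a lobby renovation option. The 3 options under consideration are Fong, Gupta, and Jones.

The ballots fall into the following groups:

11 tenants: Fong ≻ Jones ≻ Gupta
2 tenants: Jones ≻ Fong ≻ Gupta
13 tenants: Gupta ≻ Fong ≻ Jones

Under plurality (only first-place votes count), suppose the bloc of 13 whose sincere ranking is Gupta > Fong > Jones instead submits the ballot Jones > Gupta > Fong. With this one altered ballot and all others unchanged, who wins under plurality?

First-place totals with the altered ballot: Fong 11, Gupta 0, Jones 15.
The switch changes the winner from Gupta to Jones.

Jones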